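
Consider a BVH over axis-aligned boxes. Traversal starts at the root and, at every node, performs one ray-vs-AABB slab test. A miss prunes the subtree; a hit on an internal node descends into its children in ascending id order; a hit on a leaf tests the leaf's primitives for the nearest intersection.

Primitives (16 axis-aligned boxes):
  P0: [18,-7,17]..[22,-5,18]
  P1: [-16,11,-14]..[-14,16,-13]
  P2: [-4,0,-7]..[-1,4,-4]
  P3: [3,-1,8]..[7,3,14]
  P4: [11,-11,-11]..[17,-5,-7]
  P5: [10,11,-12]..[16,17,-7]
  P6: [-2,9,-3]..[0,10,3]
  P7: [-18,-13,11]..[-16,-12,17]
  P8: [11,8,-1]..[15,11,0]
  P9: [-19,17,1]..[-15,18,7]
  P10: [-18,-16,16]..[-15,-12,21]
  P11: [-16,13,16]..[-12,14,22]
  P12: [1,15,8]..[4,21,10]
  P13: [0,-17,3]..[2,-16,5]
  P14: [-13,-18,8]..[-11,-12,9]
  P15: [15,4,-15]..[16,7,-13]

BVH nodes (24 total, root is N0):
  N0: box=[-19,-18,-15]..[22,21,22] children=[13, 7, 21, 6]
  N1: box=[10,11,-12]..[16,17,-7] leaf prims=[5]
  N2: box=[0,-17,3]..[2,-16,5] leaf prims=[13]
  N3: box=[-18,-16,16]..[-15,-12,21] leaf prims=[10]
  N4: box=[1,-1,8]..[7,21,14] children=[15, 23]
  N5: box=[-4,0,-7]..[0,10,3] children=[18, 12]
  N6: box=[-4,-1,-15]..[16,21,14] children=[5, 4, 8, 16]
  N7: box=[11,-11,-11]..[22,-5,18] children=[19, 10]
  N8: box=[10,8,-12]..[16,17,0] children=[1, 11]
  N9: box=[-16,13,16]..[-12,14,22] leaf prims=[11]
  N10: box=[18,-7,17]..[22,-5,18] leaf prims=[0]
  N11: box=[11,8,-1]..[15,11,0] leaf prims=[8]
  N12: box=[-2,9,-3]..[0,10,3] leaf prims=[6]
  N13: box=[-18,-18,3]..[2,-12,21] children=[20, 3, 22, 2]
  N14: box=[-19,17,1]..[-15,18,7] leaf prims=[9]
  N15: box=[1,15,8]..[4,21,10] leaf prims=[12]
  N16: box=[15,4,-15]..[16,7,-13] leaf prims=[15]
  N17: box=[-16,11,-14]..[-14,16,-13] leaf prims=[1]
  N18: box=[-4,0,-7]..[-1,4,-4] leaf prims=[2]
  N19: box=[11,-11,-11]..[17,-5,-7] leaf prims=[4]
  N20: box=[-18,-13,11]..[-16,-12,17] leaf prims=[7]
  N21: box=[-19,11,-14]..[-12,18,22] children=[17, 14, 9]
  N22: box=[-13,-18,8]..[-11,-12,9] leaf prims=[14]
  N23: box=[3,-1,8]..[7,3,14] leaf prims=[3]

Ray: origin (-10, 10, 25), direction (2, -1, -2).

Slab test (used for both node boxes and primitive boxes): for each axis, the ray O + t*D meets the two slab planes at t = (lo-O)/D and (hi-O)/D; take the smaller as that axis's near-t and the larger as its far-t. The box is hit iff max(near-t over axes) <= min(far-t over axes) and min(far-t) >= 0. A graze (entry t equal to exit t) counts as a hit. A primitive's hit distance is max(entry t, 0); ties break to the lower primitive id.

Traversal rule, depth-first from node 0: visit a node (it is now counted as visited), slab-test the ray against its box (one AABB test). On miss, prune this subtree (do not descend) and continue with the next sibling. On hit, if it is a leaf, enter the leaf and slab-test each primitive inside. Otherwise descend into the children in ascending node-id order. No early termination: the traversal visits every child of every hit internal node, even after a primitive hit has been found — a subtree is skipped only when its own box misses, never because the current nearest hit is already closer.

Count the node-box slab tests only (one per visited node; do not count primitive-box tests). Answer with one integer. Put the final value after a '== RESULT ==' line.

Trace the traversal:
N0 x:[-9/2,16] y:[-11,28] z:[3/2,20] -> hit [3/2,16], descend [6, 7, 13, 21]
  N6 x:[3,13] y:[-11,11] z:[11/2,20] -> hit [11/2,11], descend [4, 5, 8, 16]
    N4 x:[11/2,17/2] y:[-11,11] z:[11/2,17/2] -> hit [11/2,17/2], descend [15, 23]
      N15 x:[11/2,7] y:[-11,-5] z:[15/2,17/2] -> miss, prune
      N23 x:[13/2,17/2] y:[7,11] z:[11/2,17/2] -> hit [7,17/2] leaf, test {P3@t=7}
    N5 x:[3,5] y:[0,10] z:[11,16] -> miss, prune
    N8 x:[10,13] y:[-7,2] z:[25/2,37/2] -> miss, prune
    N16 x:[25/2,13] y:[3,6] z:[19,20] -> miss, prune
  N7 x:[21/2,16] y:[15,21] z:[7/2,18] -> hit [15,16], descend [10, 19]
    N10 x:[14,16] y:[15,17] z:[7/2,4] -> miss, prune
    N19 x:[21/2,27/2] y:[15,21] z:[16,18] -> miss, prune
  N13 x:[-4,6] y:[22,28] z:[2,11] -> miss, prune
  N21 x:[-9/2,-1] y:[-8,-1] z:[3/2,39/2] -> miss, prune

13 AABB tests over nodes [0, 6, 4, 15, 23, 5, 8, 16, 7, 10, 19, 13, 21]; 1 leaf entered; closest P3.

== RESULT ==
13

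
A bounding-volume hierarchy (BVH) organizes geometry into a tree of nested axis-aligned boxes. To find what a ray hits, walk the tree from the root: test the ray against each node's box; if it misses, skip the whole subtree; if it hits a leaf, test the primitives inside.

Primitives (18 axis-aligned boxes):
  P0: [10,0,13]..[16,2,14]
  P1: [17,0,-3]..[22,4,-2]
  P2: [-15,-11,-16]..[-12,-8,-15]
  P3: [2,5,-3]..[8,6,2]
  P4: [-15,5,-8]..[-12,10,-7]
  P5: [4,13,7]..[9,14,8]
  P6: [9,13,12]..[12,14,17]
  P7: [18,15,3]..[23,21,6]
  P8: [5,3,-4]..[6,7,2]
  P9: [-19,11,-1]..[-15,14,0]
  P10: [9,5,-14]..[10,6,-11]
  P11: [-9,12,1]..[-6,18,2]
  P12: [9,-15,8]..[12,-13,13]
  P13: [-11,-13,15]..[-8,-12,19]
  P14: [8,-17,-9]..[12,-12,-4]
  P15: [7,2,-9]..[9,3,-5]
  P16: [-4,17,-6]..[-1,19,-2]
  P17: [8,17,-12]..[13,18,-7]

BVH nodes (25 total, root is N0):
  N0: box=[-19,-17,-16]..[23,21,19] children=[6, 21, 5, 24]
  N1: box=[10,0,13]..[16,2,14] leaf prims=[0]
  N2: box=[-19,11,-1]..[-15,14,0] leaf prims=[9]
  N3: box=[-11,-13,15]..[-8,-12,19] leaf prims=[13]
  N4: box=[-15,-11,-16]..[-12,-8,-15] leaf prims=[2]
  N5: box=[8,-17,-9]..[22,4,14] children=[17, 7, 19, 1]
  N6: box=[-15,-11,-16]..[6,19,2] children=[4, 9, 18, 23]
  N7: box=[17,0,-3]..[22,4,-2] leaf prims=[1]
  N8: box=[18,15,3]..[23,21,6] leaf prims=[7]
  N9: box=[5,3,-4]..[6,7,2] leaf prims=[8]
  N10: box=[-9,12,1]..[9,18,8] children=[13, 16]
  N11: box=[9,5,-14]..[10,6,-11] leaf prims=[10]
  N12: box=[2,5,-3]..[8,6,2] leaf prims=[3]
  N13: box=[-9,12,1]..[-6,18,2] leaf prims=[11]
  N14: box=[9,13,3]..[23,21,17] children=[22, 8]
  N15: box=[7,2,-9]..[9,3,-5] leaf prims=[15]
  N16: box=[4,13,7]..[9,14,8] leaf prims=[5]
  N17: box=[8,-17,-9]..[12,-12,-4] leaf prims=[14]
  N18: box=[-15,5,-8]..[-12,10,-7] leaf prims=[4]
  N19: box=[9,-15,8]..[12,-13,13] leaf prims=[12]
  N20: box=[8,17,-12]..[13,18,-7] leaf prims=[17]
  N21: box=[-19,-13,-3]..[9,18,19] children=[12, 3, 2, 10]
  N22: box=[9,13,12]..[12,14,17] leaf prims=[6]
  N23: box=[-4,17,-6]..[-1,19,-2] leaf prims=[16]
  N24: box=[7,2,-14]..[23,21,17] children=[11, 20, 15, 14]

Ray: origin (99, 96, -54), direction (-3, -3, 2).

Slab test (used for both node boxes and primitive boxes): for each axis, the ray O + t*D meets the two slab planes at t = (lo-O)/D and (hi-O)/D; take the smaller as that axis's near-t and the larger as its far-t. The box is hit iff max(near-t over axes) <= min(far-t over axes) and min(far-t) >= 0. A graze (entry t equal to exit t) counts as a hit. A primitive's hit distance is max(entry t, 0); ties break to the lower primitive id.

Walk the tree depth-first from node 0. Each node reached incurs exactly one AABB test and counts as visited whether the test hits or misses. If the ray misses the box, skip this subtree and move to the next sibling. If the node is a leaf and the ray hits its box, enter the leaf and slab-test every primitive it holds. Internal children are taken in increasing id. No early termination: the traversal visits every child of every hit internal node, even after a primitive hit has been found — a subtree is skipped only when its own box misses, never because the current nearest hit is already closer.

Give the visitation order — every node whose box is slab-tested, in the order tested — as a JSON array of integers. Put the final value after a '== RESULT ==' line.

Walk:
N0 x:[76/3,118/3] y:[25,113/3] z:[19,73/2] -> hit [76/3,73/2], descend [5, 6, 21, 24]
  N5 x:[77/3,91/3] y:[92/3,113/3] z:[45/2,34] -> miss, prune
  N6 x:[31,38] y:[77/3,107/3] z:[19,28] -> miss, prune
  N21 x:[30,118/3] y:[26,109/3] z:[51/2,73/2] -> hit [30,109/3], descend [2, 3, 10, 12]
    N2 x:[38,118/3] y:[82/3,85/3] z:[53/2,27] -> miss, prune
    N3 x:[107/3,110/3] y:[36,109/3] z:[69/2,73/2] -> hit [36,109/3] leaf, test {P13@t=36}
    N10 x:[30,36] y:[26,28] z:[55/2,31] -> miss, prune
    N12 x:[91/3,97/3] y:[30,91/3] z:[51/2,28] -> miss, prune
  N24 x:[76/3,92/3] y:[25,94/3] z:[20,71/2] -> hit [76/3,92/3], descend [11, 14, 15, 20]
    N11 x:[89/3,30] y:[30,91/3] z:[20,43/2] -> miss, prune
    N14 x:[76/3,30] y:[25,83/3] z:[57/2,71/2] -> miss, prune
    N15 x:[30,92/3] y:[31,94/3] z:[45/2,49/2] -> miss, prune
    N20 x:[86/3,91/3] y:[26,79/3] z:[21,47/2] -> miss, prune

Visited [0, 5, 6, 21, 2, 3, 10, 12, 24, 11, 14, 15, 20]. Tests: 13 box, 1 leaf. Nearest: P13.

== RESULT ==
[0, 5, 6, 21, 2, 3, 10, 12, 24, 11, 14, 15, 20]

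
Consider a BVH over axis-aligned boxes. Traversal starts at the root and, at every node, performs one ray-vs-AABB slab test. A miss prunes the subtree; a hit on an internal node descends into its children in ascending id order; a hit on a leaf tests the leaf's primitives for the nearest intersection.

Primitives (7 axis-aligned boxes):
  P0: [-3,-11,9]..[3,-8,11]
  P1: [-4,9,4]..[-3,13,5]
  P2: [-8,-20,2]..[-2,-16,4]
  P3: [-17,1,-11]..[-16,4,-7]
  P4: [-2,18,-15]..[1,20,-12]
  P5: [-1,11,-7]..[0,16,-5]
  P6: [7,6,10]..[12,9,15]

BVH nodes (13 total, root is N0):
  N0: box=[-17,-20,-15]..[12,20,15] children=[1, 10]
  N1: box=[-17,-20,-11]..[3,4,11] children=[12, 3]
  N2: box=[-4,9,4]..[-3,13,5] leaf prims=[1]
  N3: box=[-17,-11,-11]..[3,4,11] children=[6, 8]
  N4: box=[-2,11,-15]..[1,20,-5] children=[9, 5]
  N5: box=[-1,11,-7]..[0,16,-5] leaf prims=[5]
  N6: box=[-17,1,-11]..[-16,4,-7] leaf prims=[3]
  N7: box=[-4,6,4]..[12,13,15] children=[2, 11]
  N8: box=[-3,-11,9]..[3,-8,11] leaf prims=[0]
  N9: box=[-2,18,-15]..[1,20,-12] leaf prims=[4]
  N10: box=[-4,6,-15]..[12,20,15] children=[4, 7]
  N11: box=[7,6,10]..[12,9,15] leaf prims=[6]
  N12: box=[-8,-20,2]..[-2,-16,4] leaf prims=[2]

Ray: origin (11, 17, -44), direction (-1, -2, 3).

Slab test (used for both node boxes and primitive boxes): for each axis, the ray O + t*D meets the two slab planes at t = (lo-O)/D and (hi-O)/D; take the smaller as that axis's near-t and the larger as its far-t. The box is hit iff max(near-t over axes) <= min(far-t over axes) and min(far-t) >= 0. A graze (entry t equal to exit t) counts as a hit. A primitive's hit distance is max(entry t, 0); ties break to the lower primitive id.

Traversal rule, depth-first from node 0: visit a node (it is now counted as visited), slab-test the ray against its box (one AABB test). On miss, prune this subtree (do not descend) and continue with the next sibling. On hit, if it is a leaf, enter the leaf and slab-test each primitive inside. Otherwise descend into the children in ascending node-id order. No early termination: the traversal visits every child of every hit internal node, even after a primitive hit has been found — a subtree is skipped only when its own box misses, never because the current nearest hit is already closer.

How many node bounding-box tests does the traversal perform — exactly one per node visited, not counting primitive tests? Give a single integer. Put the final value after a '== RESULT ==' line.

Walk:
N0 x:[-1,28] y:[-3/2,37/2] z:[29/3,59/3] -> hit [29/3,37/2], descend [1, 10]
  N1 x:[8,28] y:[13/2,37/2] z:[11,55/3] -> hit [11,55/3], descend [3, 12]
    N3 x:[8,28] y:[13/2,14] z:[11,55/3] -> hit [11,14], descend [6, 8]
      N6 x:[27,28] y:[13/2,8] z:[11,37/3] -> miss, prune
      N8 x:[8,14] y:[25/2,14] z:[53/3,55/3] -> miss, prune
    N12 x:[13,19] y:[33/2,37/2] z:[46/3,16] -> miss, prune
  N10 x:[-1,15] y:[-3/2,11/2] z:[29/3,59/3] -> miss, prune

7 AABB tests over nodes [0, 1, 3, 6, 8, 12, 10]; 0 leaves entered; closest miss.

== RESULT ==
7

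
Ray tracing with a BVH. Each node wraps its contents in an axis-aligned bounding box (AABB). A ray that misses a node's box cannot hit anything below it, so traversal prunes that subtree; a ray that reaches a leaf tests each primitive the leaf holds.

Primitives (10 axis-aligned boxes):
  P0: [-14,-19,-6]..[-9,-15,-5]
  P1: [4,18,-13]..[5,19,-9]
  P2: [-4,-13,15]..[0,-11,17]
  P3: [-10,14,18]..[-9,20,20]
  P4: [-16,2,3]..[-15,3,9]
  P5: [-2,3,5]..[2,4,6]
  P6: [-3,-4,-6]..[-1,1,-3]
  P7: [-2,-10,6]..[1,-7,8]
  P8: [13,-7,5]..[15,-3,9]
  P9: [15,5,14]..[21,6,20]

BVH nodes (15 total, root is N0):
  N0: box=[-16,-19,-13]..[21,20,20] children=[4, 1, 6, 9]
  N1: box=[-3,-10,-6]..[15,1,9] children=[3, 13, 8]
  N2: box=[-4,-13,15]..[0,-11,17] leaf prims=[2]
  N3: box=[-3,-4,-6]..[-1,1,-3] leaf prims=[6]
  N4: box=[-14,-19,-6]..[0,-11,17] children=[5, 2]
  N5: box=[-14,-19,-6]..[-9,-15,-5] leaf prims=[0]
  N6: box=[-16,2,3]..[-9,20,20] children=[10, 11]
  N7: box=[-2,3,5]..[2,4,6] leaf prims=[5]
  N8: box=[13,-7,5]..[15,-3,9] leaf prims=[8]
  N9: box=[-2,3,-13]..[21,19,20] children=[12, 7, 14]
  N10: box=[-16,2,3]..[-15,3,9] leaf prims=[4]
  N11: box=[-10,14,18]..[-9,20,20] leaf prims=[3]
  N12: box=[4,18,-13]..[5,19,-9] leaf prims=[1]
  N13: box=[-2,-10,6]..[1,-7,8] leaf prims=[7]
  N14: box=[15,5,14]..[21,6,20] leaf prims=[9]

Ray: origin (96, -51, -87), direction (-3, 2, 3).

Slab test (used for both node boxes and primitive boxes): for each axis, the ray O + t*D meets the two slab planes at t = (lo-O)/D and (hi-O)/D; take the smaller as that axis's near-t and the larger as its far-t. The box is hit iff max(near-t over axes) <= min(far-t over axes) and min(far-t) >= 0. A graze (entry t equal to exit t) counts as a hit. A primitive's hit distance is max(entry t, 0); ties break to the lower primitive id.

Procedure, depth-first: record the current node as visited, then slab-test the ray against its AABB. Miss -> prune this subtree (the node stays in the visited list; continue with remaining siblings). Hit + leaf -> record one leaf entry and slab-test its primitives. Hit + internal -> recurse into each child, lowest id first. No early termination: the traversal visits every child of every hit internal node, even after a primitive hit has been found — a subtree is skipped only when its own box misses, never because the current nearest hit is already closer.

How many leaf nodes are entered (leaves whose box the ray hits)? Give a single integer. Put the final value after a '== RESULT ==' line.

Walk:
N0 x:[25,112/3] y:[16,71/2] z:[74/3,107/3] -> hit [25,71/2], descend [1, 4, 6, 9]
  N1 x:[27,33] y:[41/2,26] z:[27,32] -> miss, prune
  N4 x:[32,110/3] y:[16,20] z:[27,104/3] -> miss, prune
  N6 x:[35,112/3] y:[53/2,71/2] z:[30,107/3] -> hit [35,71/2], descend [10, 11]
    N10 x:[37,112/3] y:[53/2,27] z:[30,32] -> miss, prune
    N11 x:[35,106/3] y:[65/2,71/2] z:[35,107/3] -> hit [35,106/3] leaf, test {P3@t=35}
  N9 x:[25,98/3] y:[27,35] z:[74/3,107/3] -> hit [27,98/3], descend [7, 12, 14]
    N7 x:[94/3,98/3] y:[27,55/2] z:[92/3,31] -> miss, prune
    N12 x:[91/3,92/3] y:[69/2,35] z:[74/3,26] -> miss, prune
    N14 x:[25,27] y:[28,57/2] z:[101/3,107/3] -> miss, prune

Summary -> nodes [0, 1, 4, 6, 10, 11, 9, 7, 12, 14]; box-tests=10; leaf-entries=1; first=P3

== RESULT ==
1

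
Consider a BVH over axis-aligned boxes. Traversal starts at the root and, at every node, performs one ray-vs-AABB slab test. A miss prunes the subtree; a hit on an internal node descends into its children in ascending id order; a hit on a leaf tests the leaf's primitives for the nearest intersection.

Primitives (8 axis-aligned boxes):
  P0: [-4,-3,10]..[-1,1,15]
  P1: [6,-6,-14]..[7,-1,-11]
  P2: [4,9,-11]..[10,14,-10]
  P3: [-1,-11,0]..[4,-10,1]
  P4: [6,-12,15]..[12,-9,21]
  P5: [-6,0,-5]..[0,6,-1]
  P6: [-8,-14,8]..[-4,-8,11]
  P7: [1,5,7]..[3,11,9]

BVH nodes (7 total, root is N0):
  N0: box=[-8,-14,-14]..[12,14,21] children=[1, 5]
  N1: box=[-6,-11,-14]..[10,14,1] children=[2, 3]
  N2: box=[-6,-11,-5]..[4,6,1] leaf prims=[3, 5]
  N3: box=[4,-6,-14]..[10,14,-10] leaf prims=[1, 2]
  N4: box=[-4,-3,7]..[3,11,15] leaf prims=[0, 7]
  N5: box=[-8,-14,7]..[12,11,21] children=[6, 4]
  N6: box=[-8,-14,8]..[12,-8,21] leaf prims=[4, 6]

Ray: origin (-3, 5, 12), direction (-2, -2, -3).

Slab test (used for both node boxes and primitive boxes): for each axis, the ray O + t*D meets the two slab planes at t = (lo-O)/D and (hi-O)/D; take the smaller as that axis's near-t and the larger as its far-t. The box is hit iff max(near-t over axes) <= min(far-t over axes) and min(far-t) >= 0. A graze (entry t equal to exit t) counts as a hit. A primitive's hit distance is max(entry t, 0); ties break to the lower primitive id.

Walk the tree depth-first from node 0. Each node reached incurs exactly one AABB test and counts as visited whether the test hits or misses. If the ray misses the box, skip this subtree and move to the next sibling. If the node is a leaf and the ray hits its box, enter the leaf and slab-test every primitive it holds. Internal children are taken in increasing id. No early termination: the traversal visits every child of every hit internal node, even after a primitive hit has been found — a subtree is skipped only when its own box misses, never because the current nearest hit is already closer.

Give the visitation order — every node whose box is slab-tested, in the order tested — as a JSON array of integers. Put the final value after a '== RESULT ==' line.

Traverse from the root:
N0 x:[-15/2,5/2] y:[-9/2,19/2] z:[-3,26/3] -> hit [-3,5/2], descend [1, 5]
  N1 x:[-13/2,3/2] y:[-9/2,8] z:[11/3,26/3] -> miss, prune
  N5 x:[-15/2,5/2] y:[-3,19/2] z:[-3,5/3] -> hit [-3,5/3], descend [4, 6]
    N4 x:[-3,1/2] y:[-3,4] z:[-1,5/3] -> hit [-1,1/2] leaf, test {P0(miss), P7(miss)}
    N6 x:[-15/2,5/2] y:[13/2,19/2] z:[-3,4/3] -> miss, prune

Summary -> nodes [0, 1, 5, 4, 6]; box-tests=5; leaf-entries=1; first=miss

== RESULT ==
[0, 1, 5, 4, 6]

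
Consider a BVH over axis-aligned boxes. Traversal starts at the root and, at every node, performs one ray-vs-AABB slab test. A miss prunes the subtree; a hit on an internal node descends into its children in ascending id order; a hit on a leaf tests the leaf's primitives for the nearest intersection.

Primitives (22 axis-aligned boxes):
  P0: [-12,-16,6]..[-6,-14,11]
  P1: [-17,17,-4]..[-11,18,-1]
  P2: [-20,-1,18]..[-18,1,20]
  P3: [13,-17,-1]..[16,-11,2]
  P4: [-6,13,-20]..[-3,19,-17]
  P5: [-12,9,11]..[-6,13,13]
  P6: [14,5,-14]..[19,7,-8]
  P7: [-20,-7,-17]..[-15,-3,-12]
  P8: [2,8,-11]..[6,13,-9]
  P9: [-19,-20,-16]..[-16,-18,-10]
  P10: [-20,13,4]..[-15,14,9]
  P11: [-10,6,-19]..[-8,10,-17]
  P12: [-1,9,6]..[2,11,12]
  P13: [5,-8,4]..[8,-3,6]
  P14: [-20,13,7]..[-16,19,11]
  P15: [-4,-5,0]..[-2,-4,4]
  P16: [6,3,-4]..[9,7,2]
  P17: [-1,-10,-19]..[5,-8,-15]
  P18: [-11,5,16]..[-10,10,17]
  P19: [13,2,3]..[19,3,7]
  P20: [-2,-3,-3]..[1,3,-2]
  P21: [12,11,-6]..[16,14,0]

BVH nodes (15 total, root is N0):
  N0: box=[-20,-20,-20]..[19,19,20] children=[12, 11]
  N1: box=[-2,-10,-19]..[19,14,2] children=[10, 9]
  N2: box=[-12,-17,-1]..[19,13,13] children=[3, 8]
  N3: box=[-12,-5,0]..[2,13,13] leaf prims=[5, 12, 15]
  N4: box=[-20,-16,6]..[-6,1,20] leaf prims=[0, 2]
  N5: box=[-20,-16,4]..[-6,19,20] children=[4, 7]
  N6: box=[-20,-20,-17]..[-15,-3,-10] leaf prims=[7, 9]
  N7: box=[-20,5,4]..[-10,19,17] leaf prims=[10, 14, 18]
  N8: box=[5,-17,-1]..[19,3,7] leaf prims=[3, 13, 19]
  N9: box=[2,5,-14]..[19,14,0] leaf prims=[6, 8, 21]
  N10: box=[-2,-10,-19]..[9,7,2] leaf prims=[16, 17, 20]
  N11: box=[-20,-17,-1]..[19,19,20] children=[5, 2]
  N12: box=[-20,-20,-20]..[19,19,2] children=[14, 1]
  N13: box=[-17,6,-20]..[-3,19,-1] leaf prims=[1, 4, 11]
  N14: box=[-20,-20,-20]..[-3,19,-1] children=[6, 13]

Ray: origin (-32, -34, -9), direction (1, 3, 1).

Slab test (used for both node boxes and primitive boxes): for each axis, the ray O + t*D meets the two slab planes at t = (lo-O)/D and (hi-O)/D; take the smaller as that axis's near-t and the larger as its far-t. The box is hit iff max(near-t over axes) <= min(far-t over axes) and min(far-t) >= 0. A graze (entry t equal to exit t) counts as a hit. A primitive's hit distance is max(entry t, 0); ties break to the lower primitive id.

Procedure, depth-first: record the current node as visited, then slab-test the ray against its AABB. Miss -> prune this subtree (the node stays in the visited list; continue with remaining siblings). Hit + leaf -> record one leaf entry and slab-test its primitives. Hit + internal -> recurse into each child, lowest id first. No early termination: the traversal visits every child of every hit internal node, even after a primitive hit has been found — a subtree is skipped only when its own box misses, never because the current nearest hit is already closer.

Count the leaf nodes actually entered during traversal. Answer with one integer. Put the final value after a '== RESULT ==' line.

Trace the traversal:
N0 x:[12,51] y:[14/3,53/3] z:[-11,29] -> hit [12,53/3], descend [11, 12]
  N11 x:[12,51] y:[17/3,53/3] z:[8,29] -> hit [12,53/3], descend [2, 5]
    N2 x:[20,51] y:[17/3,47/3] z:[8,22] -> miss, prune
    N5 x:[12,26] y:[6,53/3] z:[13,29] -> hit [13,53/3], descend [4, 7]
      N4 x:[12,26] y:[6,35/3] z:[15,29] -> miss, prune
      N7 x:[12,22] y:[13,53/3] z:[13,26] -> hit [13,53/3] leaf, test {P10@t=47/3, P14@t=16, P18(miss)}
  N12 x:[12,51] y:[14/3,53/3] z:[-11,11] -> miss, prune

Summary -> nodes [0, 11, 2, 5, 4, 7, 12]; box-tests=7; leaf-entries=1; first=P10

== RESULT ==
1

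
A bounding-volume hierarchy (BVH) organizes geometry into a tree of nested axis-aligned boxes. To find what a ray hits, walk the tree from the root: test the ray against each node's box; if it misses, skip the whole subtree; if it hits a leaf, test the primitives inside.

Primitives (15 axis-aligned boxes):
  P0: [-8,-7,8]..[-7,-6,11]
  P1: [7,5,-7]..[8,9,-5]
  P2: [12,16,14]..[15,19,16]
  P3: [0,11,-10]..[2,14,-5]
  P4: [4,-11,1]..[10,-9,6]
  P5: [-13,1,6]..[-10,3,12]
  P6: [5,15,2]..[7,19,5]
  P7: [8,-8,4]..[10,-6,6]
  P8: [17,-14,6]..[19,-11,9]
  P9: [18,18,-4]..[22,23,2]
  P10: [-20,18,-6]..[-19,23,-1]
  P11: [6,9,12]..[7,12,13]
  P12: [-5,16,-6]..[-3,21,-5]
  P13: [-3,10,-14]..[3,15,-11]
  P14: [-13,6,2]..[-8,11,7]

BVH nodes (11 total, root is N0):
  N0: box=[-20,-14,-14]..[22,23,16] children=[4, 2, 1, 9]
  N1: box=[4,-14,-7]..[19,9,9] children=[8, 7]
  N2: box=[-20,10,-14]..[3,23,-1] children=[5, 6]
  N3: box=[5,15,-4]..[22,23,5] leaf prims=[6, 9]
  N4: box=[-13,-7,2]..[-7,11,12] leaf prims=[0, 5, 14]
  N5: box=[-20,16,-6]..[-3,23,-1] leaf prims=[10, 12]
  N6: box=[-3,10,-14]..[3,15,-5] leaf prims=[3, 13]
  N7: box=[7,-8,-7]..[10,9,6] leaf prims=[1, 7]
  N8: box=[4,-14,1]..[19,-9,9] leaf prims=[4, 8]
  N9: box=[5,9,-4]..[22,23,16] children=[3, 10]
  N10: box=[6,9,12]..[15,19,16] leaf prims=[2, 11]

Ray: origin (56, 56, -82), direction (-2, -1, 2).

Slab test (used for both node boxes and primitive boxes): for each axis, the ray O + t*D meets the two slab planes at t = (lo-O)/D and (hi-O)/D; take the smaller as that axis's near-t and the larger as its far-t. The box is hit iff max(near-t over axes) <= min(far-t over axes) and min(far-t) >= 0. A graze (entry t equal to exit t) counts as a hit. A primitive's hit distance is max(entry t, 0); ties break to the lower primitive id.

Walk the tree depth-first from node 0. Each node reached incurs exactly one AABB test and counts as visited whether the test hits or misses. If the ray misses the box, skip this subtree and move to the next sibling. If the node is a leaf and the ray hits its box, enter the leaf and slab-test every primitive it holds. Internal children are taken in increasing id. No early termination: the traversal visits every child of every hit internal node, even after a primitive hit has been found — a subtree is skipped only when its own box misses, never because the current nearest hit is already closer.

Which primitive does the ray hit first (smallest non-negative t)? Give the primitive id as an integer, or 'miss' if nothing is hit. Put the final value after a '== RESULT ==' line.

Trace the traversal:
N0 x:[17,38] y:[33,70] z:[34,49] -> hit [34,38], descend [1, 2, 4, 9]
  N1 x:[37/2,26] y:[47,70] z:[75/2,91/2] -> miss, prune
  N2 x:[53/2,38] y:[33,46] z:[34,81/2] -> hit [34,38], descend [5, 6]
    N5 x:[59/2,38] y:[33,40] z:[38,81/2] -> hit [38,38] leaf, test {P10@t=38, P12(miss)}
    N6 x:[53/2,59/2] y:[41,46] z:[34,77/2] -> miss, prune
  N4 x:[63/2,69/2] y:[45,63] z:[42,47] -> miss, prune
  N9 x:[17,51/2] y:[33,47] z:[39,49] -> miss, prune

7 AABB tests over nodes [0, 1, 2, 5, 6, 4, 9]; 1 leaf entered; closest P10.

== RESULT ==
10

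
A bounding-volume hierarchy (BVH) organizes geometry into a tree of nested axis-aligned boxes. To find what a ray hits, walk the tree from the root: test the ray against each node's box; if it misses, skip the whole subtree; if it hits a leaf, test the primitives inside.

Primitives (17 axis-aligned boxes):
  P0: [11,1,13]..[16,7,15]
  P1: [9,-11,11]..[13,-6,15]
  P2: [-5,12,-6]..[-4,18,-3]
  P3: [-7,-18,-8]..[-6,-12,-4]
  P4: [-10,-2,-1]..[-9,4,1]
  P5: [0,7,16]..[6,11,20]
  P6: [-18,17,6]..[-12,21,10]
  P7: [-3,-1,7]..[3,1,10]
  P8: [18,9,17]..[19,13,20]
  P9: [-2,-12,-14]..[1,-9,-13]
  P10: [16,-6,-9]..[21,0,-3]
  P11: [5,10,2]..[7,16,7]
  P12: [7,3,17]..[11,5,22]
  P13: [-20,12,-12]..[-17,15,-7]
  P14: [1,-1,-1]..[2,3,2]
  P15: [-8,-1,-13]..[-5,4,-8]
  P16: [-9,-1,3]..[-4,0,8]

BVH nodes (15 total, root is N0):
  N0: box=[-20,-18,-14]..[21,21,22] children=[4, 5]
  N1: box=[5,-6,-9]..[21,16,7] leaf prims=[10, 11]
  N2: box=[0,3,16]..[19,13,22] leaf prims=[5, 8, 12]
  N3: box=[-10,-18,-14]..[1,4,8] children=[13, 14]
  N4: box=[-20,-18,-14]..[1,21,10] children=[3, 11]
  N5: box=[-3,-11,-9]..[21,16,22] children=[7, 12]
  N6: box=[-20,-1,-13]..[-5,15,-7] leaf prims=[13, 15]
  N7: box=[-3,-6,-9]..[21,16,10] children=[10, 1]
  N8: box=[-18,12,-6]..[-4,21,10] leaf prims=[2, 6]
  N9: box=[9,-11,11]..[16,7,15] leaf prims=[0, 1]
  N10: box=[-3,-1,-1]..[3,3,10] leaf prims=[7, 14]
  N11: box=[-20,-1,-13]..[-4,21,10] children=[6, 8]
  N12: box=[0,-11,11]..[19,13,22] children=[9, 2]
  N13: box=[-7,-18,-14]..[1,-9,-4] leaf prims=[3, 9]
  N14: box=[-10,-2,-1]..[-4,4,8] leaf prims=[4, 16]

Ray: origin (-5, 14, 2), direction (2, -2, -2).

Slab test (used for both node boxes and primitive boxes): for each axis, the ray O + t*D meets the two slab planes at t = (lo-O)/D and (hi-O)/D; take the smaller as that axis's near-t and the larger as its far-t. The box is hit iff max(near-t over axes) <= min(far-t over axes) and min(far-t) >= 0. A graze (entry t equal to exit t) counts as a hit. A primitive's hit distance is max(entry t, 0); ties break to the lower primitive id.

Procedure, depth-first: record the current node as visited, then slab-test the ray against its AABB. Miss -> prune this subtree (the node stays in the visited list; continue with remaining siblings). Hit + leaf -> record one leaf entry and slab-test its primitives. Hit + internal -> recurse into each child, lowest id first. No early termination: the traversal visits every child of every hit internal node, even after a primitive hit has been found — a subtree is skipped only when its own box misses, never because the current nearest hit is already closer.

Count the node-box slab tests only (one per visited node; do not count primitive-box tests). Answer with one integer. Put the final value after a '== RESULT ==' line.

Trace the traversal:
N0 x:[-15/2,13] y:[-7/2,16] z:[-10,8] -> hit [-7/2,8], descend [4, 5]
  N4 x:[-15/2,3] y:[-7/2,16] z:[-4,8] -> hit [-7/2,3], descend [3, 11]
    N3 x:[-5/2,3] y:[5,16] z:[-3,8] -> miss, prune
    N11 x:[-15/2,1/2] y:[-7/2,15/2] z:[-4,15/2] -> hit [-7/2,1/2], descend [6, 8]
      N6 x:[-15/2,0] y:[-1/2,15/2] z:[9/2,15/2] -> miss, prune
      N8 x:[-13/2,1/2] y:[-7/2,1] z:[-4,4] -> hit [-7/2,1/2] leaf, test {P2(miss), P6(miss)}
  N5 x:[1,13] y:[-1,25/2] z:[-10,11/2] -> hit [1,11/2], descend [7, 12]
    N7 x:[1,13] y:[-1,10] z:[-4,11/2] -> hit [1,11/2], descend [1, 10]
      N1 x:[5,13] y:[-1,10] z:[-5/2,11/2] -> hit [5,11/2] leaf, test {P10(miss), P11(miss)}
      N10 x:[1,4] y:[11/2,15/2] z:[-4,3/2] -> miss, prune
    N12 x:[5/2,12] y:[1/2,25/2] z:[-10,-9/2] -> miss, prune

order=[0, 4, 3, 11, 6, 8, 5, 7, 1, 10, 12]  |boxes|=11  |leaves|=2  hit=miss

== RESULT ==
11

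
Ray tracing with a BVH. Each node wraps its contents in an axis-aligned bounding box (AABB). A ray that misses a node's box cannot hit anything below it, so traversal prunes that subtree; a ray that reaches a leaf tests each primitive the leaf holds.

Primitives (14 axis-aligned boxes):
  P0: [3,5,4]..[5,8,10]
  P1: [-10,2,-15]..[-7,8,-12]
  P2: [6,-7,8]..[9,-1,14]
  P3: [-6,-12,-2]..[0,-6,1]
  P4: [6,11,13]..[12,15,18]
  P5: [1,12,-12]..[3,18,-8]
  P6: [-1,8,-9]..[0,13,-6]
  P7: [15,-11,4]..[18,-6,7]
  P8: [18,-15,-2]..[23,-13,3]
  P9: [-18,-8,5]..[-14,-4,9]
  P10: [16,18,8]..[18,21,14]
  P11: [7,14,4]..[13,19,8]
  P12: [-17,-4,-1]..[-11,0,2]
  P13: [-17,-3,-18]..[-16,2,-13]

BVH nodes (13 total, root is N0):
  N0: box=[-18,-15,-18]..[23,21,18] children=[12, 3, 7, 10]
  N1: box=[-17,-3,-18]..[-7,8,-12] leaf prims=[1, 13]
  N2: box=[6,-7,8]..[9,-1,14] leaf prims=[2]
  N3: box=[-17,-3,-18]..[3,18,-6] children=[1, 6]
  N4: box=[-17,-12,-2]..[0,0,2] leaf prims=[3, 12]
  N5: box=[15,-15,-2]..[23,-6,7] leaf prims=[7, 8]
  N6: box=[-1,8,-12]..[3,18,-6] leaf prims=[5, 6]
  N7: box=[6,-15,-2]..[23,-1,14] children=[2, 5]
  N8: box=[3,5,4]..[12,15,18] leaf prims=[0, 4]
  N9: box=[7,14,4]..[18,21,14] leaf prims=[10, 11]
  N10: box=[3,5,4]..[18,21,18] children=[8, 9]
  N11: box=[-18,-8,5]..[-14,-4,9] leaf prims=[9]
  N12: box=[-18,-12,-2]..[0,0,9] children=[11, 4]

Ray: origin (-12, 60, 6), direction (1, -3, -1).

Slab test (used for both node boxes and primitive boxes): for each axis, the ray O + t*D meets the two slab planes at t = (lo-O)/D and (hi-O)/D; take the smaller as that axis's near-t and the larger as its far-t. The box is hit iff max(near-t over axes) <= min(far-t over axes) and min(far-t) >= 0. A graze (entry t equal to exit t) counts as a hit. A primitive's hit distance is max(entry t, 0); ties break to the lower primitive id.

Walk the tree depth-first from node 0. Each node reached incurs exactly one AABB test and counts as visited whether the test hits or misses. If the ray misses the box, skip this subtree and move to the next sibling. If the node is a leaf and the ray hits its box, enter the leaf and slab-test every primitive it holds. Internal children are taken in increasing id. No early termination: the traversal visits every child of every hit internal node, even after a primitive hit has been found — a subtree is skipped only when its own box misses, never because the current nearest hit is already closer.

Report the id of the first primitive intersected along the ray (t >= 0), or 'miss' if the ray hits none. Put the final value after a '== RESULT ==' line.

Traverse from the root:
N0 x:[-6,35] y:[13,25] z:[-12,24] -> hit [13,24], descend [3, 7, 10, 12]
  N3 x:[-5,15] y:[14,21] z:[12,24] -> hit [14,15], descend [1, 6]
    N1 x:[-5,5] y:[52/3,21] z:[18,24] -> miss, prune
    N6 x:[11,15] y:[14,52/3] z:[12,18] -> hit [14,15] leaf, test {P5@t=14, P6(miss)}
  N7 x:[18,35] y:[61/3,25] z:[-8,8] -> miss, prune
  N10 x:[15,30] y:[13,55/3] z:[-12,2] -> miss, prune
  N12 x:[-6,12] y:[20,24] z:[-3,8] -> miss, prune

Visited [0, 3, 1, 6, 7, 10, 12]. Tests: 7 box, 1 leaf. Nearest: P5.

== RESULT ==
5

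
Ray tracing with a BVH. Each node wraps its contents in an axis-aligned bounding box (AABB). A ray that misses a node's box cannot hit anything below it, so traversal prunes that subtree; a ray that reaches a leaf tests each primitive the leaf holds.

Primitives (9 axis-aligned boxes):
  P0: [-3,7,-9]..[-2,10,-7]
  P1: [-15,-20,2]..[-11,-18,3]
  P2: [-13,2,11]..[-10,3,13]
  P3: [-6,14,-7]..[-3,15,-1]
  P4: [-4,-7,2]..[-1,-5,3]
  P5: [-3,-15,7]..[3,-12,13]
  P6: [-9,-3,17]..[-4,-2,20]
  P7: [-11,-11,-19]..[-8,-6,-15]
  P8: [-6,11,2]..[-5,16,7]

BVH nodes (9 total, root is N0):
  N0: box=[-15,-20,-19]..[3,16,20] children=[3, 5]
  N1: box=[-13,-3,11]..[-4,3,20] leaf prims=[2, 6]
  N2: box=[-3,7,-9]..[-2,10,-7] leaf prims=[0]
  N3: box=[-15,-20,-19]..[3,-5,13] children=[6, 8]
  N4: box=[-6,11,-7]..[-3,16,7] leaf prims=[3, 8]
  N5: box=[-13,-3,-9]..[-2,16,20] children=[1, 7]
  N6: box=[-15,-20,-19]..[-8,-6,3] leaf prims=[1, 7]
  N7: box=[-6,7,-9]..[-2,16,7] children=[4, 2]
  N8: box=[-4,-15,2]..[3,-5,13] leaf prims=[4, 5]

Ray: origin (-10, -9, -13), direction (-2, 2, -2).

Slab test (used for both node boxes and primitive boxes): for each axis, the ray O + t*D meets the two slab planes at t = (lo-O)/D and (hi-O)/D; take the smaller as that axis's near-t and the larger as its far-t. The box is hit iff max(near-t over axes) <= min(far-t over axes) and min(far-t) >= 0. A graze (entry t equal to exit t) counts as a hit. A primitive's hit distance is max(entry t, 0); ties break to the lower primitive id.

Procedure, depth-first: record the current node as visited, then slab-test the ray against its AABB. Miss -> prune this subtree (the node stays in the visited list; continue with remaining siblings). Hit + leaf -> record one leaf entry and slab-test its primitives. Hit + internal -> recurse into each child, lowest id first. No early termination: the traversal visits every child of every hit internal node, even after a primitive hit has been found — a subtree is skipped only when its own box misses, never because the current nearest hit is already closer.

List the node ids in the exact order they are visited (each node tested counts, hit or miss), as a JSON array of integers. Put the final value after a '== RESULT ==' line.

Traverse from the root:
N0 x:[-13/2,5/2] y:[-11/2,25/2] z:[-33/2,3] -> hit [-11/2,5/2], descend [3, 5]
  N3 x:[-13/2,5/2] y:[-11/2,2] z:[-13,3] -> hit [-11/2,2], descend [6, 8]
    N6 x:[-1,5/2] y:[-11/2,3/2] z:[-8,3] -> hit [-1,3/2] leaf, test {P1(miss), P7(miss)}
    N8 x:[-13/2,-3] y:[-3,2] z:[-13,-15/2] -> miss, prune
  N5 x:[-4,3/2] y:[3,25/2] z:[-33/2,-2] -> miss, prune

order=[0, 3, 6, 8, 5]  |boxes|=5  |leaves|=1  hit=miss

== RESULT ==
[0, 3, 6, 8, 5]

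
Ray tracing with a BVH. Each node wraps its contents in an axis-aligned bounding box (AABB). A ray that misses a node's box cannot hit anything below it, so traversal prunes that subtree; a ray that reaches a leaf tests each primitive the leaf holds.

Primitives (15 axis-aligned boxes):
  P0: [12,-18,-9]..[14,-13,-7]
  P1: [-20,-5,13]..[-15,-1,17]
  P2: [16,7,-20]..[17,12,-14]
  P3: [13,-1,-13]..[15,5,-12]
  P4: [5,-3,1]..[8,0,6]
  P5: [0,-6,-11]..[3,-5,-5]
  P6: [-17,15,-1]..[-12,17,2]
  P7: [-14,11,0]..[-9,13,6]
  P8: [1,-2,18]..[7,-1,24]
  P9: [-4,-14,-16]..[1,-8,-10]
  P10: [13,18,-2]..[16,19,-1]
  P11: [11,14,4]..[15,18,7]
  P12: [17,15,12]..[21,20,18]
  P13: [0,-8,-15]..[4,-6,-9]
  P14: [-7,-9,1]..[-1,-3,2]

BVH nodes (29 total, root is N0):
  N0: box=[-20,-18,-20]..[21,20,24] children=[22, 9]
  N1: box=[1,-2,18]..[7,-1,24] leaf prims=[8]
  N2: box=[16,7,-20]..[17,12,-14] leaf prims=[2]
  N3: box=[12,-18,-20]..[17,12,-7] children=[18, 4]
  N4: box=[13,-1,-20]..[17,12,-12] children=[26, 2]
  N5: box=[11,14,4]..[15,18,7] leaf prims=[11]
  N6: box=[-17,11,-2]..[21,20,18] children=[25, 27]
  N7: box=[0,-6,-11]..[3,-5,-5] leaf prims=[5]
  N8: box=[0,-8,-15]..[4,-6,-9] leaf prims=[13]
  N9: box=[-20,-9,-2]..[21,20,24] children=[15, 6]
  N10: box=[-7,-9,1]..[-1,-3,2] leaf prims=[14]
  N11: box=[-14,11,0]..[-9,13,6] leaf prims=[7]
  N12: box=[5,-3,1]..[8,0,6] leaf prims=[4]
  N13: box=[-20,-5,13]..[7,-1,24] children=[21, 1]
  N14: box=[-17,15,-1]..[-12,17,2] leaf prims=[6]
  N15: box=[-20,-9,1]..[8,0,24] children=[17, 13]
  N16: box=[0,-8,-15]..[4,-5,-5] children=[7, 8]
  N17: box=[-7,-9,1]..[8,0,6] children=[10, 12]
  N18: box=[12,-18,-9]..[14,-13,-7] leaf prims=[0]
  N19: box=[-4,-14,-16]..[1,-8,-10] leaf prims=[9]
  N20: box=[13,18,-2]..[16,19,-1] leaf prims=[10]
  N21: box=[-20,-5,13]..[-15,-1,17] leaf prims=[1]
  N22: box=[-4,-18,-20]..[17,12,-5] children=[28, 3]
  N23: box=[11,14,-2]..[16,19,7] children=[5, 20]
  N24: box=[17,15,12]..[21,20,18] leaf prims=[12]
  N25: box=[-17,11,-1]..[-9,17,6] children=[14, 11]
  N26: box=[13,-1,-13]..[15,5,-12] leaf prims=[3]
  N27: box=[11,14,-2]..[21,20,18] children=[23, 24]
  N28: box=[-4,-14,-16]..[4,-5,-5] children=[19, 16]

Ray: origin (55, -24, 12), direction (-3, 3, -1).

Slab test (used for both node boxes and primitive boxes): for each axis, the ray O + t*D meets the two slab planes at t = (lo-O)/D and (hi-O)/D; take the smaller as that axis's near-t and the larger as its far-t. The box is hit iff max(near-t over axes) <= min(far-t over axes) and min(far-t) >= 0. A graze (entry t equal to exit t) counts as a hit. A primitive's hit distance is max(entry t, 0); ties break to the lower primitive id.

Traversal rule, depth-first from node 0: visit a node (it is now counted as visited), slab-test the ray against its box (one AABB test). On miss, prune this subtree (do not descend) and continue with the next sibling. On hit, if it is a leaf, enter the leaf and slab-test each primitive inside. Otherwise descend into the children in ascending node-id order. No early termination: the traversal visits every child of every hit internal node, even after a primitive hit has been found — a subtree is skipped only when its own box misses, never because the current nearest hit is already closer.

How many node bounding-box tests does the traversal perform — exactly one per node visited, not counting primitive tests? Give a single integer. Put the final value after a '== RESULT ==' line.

Traverse from the root:
N0 x:[34/3,25] y:[2,44/3] z:[-12,32] -> hit [34/3,44/3], descend [9, 22]
  N9 x:[34/3,25] y:[5,44/3] z:[-12,14] -> hit [34/3,14], descend [6, 15]
    N6 x:[34/3,24] y:[35/3,44/3] z:[-6,14] -> hit [35/3,14], descend [25, 27]
      N25 x:[64/3,24] y:[35/3,41/3] z:[6,13] -> miss, prune
      N27 x:[34/3,44/3] y:[38/3,44/3] z:[-6,14] -> hit [38/3,14], descend [23, 24]
        N23 x:[13,44/3] y:[38/3,43/3] z:[5,14] -> hit [13,14], descend [5, 20]
          N5 x:[40/3,44/3] y:[38/3,14] z:[5,8] -> miss, prune
          N20 x:[13,14] y:[14,43/3] z:[13,14] -> hit [14,14] leaf, test {P10@t=14}
        N24 x:[34/3,38/3] y:[13,44/3] z:[-6,0] -> miss, prune
    N15 x:[47/3,25] y:[5,8] z:[-12,11] -> miss, prune
  N22 x:[38/3,59/3] y:[2,12] z:[17,32] -> miss, prune

Visited [0, 9, 6, 25, 27, 23, 5, 20, 24, 15, 22]. Tests: 11 box, 1 leaf. Nearest: P10.

== RESULT ==
11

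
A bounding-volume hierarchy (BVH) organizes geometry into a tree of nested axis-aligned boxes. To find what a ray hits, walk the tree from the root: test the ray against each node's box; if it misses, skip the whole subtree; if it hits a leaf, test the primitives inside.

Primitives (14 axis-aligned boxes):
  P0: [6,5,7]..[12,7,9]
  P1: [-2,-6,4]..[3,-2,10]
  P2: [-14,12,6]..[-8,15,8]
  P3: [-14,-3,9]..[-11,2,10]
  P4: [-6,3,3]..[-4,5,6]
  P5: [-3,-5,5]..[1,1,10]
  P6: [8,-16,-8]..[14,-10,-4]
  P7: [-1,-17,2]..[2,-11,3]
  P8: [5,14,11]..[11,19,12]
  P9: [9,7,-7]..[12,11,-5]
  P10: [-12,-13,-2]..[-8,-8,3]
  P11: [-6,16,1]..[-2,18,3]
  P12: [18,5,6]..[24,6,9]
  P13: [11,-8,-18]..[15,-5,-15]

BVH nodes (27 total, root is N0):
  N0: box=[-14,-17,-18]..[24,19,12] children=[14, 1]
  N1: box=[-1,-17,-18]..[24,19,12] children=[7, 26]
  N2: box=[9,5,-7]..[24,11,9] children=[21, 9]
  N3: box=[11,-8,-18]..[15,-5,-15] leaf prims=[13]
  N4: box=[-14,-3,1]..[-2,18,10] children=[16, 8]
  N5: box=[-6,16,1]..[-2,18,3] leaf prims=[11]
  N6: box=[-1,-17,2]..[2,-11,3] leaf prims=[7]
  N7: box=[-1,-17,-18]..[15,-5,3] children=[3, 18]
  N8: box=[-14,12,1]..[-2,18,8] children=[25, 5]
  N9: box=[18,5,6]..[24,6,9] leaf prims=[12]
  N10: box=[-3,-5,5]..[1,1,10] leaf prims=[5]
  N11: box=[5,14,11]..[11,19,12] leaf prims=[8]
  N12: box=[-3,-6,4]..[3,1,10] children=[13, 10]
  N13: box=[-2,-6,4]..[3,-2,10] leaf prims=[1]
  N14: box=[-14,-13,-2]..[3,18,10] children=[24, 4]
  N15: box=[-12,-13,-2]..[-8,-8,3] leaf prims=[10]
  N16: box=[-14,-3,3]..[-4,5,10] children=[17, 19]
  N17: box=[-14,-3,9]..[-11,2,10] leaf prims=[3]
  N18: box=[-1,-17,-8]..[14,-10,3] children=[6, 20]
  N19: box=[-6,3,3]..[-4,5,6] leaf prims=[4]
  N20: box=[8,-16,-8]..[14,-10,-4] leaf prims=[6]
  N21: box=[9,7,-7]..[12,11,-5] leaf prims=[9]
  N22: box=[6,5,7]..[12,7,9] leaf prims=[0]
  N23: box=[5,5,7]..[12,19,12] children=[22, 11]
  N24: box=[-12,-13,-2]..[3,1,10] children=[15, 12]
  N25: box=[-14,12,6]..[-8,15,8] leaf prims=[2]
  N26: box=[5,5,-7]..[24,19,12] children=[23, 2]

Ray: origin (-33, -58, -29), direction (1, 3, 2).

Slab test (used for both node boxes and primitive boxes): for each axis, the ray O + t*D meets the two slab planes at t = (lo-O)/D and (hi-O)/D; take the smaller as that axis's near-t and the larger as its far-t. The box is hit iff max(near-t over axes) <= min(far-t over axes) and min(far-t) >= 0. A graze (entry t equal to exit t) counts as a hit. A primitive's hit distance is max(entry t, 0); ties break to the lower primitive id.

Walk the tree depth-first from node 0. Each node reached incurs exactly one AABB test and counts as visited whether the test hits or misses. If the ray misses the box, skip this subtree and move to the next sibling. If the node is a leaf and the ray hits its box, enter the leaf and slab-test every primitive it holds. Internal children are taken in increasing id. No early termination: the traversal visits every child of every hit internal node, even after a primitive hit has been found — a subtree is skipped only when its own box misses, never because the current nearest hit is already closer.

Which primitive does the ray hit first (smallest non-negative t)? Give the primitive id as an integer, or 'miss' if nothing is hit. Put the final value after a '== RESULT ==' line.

Walk:
N0 x:[19,57] y:[41/3,77/3] z:[11/2,41/2] -> hit [19,41/2], descend [1, 14]
  N1 x:[32,57] y:[41/3,77/3] z:[11/2,41/2] -> miss, prune
  N14 x:[19,36] y:[15,76/3] z:[27/2,39/2] -> hit [19,39/2], descend [4, 24]
    N4 x:[19,31] y:[55/3,76/3] z:[15,39/2] -> hit [19,39/2], descend [8, 16]
      N8 x:[19,31] y:[70/3,76/3] z:[15,37/2] -> miss, prune
      N16 x:[19,29] y:[55/3,21] z:[16,39/2] -> hit [19,39/2], descend [17, 19]
        N17 x:[19,22] y:[55/3,20] z:[19,39/2] -> hit [19,39/2] leaf, test {P3@t=19}
        N19 x:[27,29] y:[61/3,21] z:[16,35/2] -> miss, prune
    N24 x:[21,36] y:[15,59/3] z:[27/2,39/2] -> miss, prune

Visited [0, 1, 14, 4, 8, 16, 17, 19, 24]. Tests: 9 box, 1 leaf. Nearest: P3.

== RESULT ==
3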